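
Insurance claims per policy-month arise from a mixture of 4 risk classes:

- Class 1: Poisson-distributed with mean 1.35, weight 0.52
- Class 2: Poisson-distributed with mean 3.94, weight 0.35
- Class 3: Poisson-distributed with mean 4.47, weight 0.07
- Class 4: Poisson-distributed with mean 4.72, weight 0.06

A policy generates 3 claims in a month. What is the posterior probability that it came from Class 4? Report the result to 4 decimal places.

0.0642

P(component k | x) = P(Z=k)·f_k(x) / marginal(x), where marginal(x) = Σ_j P(Z=j)·f_j(x).
Evaluate each component's likelihood at the observed value:
  p_1 = 0.106305
  p_2 = 0.198252
  p_3 = 0.170402
  p_4 = 0.156245
Unnormalised posteriors:
  P(Z=1)·p_1 = 0.52 × 0.106305 = 0.0552784
  P(Z=2)·p_2 = 0.35 × 0.198252 = 0.0693881
  P(Z=3)·p_3 = 0.07 × 0.170402 = 0.0119281
  P(Z=4)·p_4 = 0.06 × 0.156245 = 0.00937467
Evidence: 0.0552784 + 0.0693881 + 0.0119281 + 0.00937467 = 0.145969
Responsibility of Class 4: 0.00937467 / 0.145969 ≈ 0.0642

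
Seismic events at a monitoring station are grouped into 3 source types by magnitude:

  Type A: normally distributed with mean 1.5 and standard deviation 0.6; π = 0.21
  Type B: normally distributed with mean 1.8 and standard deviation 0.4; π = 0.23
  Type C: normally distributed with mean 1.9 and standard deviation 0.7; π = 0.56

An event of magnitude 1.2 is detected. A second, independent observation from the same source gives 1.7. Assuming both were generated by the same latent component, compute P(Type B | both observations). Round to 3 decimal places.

P(component k | x) = π_k·f_k(x) / marginal(x), where marginal(x) = Σ_j π_j·f_j(x).
Since both observations come from the same component, the likelihood for component k is f_k(x₁)·f_k(x₂).
  p_A = [0.586776] × [0.628972] = 0.369065
  p_B = [0.323794] × [0.96667] = 0.313002
  p_C = [0.345672] × [0.547124] = 0.189126
Unnormalised posteriors:
  π_A·p_A = 0.21 × 0.369065 = 0.0775037
  π_B·p_B = 0.23 × 0.313002 = 0.0719905
  π_C·p_C = 0.56 × 0.189126 = 0.10591
Evidence: 0.0775037 + 0.0719905 + 0.10591 = 0.255405
Responsibility of Type B: 0.0719905 / 0.255405 ≈ 0.282

0.282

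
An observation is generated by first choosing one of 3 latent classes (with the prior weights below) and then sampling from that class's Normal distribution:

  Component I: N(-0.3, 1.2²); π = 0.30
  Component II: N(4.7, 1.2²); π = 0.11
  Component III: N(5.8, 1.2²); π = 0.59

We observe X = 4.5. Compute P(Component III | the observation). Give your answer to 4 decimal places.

The responsibility of component k is w_k f_k(x) divided by Σ_j w_j f_j(x).
Normal densities:
  L_I = (1/(1.2·√(2π)))·exp(−(4.5−-0.3)²/(2·1.2²)) = 0.332452·exp(-8.00000) = 0.000111525
  L_II = (1/(1.2·√(2π)))·exp(−(4.5−4.7)²/(2·1.2²)) = 0.332452·exp(-0.01389) = 0.327866
  L_III = (1/(1.2·√(2π)))·exp(−(4.5−5.8)²/(2·1.2²)) = 0.332452·exp(-0.58681) = 0.184877
Weight by the priors:
  w_I·L_I = 0.30 × 0.000111525 = 3.34576e-05
  w_II·L_II = 0.11 × 0.327866 = 0.0360653
  w_III·L_III = 0.59 × 0.184877 = 0.109077
Normaliser: 3.34576e-05 + 0.0360653 + 0.109077 = 0.145176
So the posterior for Component III is 0.109077 / 0.145176 ≈ 0.7513.

0.7513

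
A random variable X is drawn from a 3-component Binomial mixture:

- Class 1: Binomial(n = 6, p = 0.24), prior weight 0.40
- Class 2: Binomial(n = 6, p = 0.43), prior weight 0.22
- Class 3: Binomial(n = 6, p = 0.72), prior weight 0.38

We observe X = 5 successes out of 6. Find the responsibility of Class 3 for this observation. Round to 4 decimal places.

0.9080

Posterior ∝ prior × likelihood, so P(k | x) ∝ π_k f_k(x); normalise over all components.
Binomial probabilities:
  L_1 = 0.00363096
  L_2 = 0.0502769
  L_3 = 0.325066
Multiply by the mixture weights:
  π_1·L_1 = 0.40 × 0.00363096 = 0.00145238
  π_2·L_2 = 0.22 × 0.0502769 = 0.0110609
  π_3·L_3 = 0.38 × 0.325066 = 0.123525
Evidence: 0.00145238 + 0.0110609 + 0.123525 = 0.136038
P(Class 3 | x) ≈ 0.9080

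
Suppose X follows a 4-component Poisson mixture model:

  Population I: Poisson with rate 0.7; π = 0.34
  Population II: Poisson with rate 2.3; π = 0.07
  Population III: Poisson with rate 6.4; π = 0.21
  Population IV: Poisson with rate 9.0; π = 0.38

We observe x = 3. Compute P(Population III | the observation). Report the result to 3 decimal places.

0.340

P(component k | x) = w_k·f_k(x) / marginal(x), where marginal(x) = Σ_j w_j·f_j(x).
Component likelihoods at x = 3:
  f_I = 0.0283881
  f_II = 0.203308
  f_III = 0.0725945
  f_IV = 0.0149943
Unnormalised posteriors:
  w_I·f_I = 0.34 × 0.0283881 = 0.00965196
  w_II·f_II = 0.07 × 0.203308 = 0.0142316
  w_III·f_III = 0.21 × 0.0725945 = 0.0152449
  w_IV·f_IV = 0.38 × 0.0149943 = 0.00569783
Denominator: 0.00965196 + 0.0142316 + 0.0152449 + 0.00569783 = 0.0448262
P(Population III | the observation) = 0.0152449 / 0.0448262 ≈ 0.340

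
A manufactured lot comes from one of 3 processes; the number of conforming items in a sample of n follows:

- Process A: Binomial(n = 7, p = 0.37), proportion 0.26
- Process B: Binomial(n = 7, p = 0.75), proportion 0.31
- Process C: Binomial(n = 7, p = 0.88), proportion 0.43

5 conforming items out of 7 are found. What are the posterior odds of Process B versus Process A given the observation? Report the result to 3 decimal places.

Only the two components matter; the odds are (P(Z=i) f_i(x)) / (P(Z=j) f_j(x)).
Evaluate each component's likelihood at the observed value:
  p_A = C(7,5)·0.37^5·0.63^2 = 21·0.0069344·0.3969 = 0.0577975
  p_B = C(7,5)·0.75^5·0.25^2 = 21·0.237305·0.0625 = 0.311462
  p_C = C(7,5)·0.88^5·0.12^2 = 21·0.527732·0.0144 = 0.159586
0.0965533 / 0.0150273 ≈ 6.425

6.425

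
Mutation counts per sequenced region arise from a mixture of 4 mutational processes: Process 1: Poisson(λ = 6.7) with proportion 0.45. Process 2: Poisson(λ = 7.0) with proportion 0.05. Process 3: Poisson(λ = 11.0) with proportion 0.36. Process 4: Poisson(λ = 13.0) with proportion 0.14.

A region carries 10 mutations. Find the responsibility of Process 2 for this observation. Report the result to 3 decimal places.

The responsibility of component k is π_k f_k(x) divided by Σ_j π_j f_j(x).
Poisson probabilities:
  p_1 = 0.0618318
  p_2 = 0.0709833
  p_3 = 0.119378
  p_4 = 0.0858702
Multiply by the mixture weights:
  π_1·p_1 = 0.45 × 0.0618318 = 0.0278243
  π_2·p_2 = 0.05 × 0.0709833 = 0.00354916
  π_3·p_3 = 0.36 × 0.119378 = 0.0429761
  π_4·p_4 = 0.14 × 0.0858702 = 0.0120218
Sum: 0.0278243 + 0.00354916 + 0.0429761 + 0.0120218 = 0.0863714
So the posterior for Process 2 is 0.00354916 / 0.0863714 ≈ 0.041.

0.041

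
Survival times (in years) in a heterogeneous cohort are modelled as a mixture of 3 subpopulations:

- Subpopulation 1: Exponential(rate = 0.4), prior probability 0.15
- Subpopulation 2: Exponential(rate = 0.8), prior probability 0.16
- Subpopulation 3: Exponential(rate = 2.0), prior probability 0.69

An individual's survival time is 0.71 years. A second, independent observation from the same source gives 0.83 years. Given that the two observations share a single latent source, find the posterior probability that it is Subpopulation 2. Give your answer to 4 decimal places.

0.1760

The responsibility of component k is P(Z=k) f_k(x) divided by Σ_j P(Z=j) f_j(x).
Since both observations come from the same component, the likelihood for component k is f_k(x₁)·f_k(x₂).
  L_1 = [0.4·e^(−0.4·0.71) = 0.4·e^(−0.2840) = 0.301107] × [0.286995] = 0.0864161
  L_2 = [0.8·e^(−0.8·0.71) = 0.8·e^(−0.5680) = 0.453326] × [0.41183] = 0.186693
  L_3 = [2.0·e^(−2.0·0.71) = 2.0·e^(−1.4200) = 0.483428] × [0.380278] = 0.183837
Weight by the priors:
  P(Z=1)·L_1 = 0.15 × 0.0864161 = 0.0129624
  P(Z=2)·L_2 = 0.16 × 0.186693 = 0.029871
  P(Z=3)·L_3 = 0.69 × 0.183837 = 0.126848
Evidence: 0.0129624 + 0.029871 + 0.126848 = 0.169681
Responsibility of Subpopulation 2: 0.029871 / 0.169681 ≈ 0.1760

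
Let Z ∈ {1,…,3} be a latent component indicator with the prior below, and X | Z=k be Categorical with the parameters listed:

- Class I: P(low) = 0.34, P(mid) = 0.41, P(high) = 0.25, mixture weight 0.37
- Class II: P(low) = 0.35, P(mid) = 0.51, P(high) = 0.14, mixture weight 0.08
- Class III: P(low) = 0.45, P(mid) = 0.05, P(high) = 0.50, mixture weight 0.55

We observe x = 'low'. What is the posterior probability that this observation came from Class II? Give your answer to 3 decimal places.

The responsibility of component k is π_k f_k(x) divided by Σ_j π_j f_j(x).
Component likelihoods at x = 'low':
  L_I = 0.34
  L_II = 0.35
  L_III = 0.45
Prior × likelihood for each component:
  π_I·L_I = 0.37 × 0.34 = 0.1258
  π_II·L_II = 0.08 × 0.35 = 0.028
  π_III·L_III = 0.55 × 0.45 = 0.2475
Evidence: 0.1258 + 0.028 + 0.2475 = 0.4013
P(Class II | the observation) ≈ 0.070

0.070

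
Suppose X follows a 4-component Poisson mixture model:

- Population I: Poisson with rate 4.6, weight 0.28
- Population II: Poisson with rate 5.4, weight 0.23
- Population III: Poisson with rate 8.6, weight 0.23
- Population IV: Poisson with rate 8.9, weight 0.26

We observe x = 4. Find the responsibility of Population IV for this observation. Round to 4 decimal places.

0.0857

Apply Bayes' rule: the posterior for each component is proportional to its prior times its likelihood at x.
Poisson probabilities:
  p_I = e^(−4.6)·4.6^4/4! = 0.187528
  p_II = e^(−5.4)·5.4^4/4! = 0.16002
  p_III = e^(−8.6)·8.6^4/4! = 0.0419614
  p_IV = e^(−8.9)·8.9^4/4! = 0.0356556
Multiply by the mixture weights:
  π_I·p_I = 0.28 × 0.187528 = 0.0525078
  π_II·p_II = 0.23 × 0.16002 = 0.0368045
  π_III·p_III = 0.23 × 0.0419614 = 0.00965112
  π_IV·p_IV = 0.26 × 0.0356556 = 0.00927046
Sum: 0.0525078 + 0.0368045 + 0.00965112 + 0.00927046 = 0.108234
P(Population IV | the observation) = 0.00927046 / 0.108234 ≈ 0.0857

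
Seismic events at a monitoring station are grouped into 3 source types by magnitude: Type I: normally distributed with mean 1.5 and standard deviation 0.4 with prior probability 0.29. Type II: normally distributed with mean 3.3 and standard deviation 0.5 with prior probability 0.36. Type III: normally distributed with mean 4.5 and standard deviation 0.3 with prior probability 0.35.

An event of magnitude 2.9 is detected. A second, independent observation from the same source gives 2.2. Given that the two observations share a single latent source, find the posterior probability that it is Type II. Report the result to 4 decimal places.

Posterior ∝ prior × likelihood, so P(k | x) ∝ w_k f_k(x); normalise over all components.
Since both observations come from the same component, the likelihood for component k is f_k(x₁)·f_k(x₂).
  f_I = [(1/(0.4·√(2π)))·exp(−(2.9−1.5)²/(2·0.4²)) = 0.997356·exp(-6.12500) = 0.00218171] × [0.215693] = 0.00047058
  f_II = [(1/(0.5·√(2π)))·exp(−(2.9−3.3)²/(2·0.5²)) = 0.797885·exp(-0.32000) = 0.579383] × [0.0709492] = 0.0411068
  f_III = [(1/(0.3·√(2π)))·exp(−(2.9−4.5)²/(2·0.3²)) = 1.329808·exp(-14.22222) = 8.85434e-07] × [2.29275e-13] = 2.03008e-19
Prior × likelihood for each component:
  w_I·f_I = 0.29 × 0.00047058 = 0.000136468
  w_II·f_II = 0.36 × 0.0411068 = 0.0147984
  w_III·f_III = 0.35 × 2.03008e-19 = 7.10527e-20
Normaliser: 0.000136468 + 0.0147984 + 7.10527e-20 = 0.0149349
P(Type II | x) = 0.0147984 / 0.0149349 ≈ 0.9909

0.9909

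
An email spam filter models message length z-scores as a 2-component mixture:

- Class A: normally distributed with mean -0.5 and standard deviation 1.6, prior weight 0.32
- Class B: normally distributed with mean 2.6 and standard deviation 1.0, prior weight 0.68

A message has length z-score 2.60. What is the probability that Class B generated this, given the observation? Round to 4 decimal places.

The responsibility of component k is π_k f_k(x) divided by Σ_j π_j f_j(x).
Normal densities:
  p_A = (1/(1.6·√(2π)))·exp(−(2.60−-0.5)²/(2·1.6²)) = 0.249339·exp(-1.87695) = 0.0381628
  p_B = (1/(1.0·√(2π)))·exp(−(2.60−2.6)²/(2·1.0²)) = 0.398942·exp(-0.00000) = 0.398942
Prior × likelihood for each component:
  π_A·p_A = 0.32 × 0.0381628 = 0.0122121
  π_B·p_B = 0.68 × 0.398942 = 0.271281
Denominator: 0.0122121 + 0.271281 = 0.283493
P(Class B | data) = 0.271281 / 0.283493 ≈ 0.9569

0.9569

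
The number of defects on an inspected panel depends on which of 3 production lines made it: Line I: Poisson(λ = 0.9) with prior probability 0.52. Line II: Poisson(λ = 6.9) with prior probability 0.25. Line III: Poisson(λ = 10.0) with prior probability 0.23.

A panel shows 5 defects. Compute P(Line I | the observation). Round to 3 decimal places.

By Bayes' theorem, P(k | x) = P(Z=k) f_k(x) / Σ_j P(Z=j) f_j(x).
Poisson probabilities:
  L_I = e^(−0.9)·0.9^5/5! = 0.00200063
  L_II = e^(−6.9)·6.9^5/5! = 0.131351
  L_III = e^(−10.0)·10.0^5/5! = 0.0378333
Unnormalised posteriors:
  P(Z=I)·L_I = 0.52 × 0.00200063 = 0.00104033
  P(Z=II)·L_II = 0.25 × 0.131351 = 0.0328377
  P(Z=III)·L_III = 0.23 × 0.0378333 = 0.00870165
Denominator: 0.00104033 + 0.0328377 + 0.00870165 = 0.0425796
So the posterior for Line I is 0.00104033 / 0.0425796 ≈ 0.024.

0.024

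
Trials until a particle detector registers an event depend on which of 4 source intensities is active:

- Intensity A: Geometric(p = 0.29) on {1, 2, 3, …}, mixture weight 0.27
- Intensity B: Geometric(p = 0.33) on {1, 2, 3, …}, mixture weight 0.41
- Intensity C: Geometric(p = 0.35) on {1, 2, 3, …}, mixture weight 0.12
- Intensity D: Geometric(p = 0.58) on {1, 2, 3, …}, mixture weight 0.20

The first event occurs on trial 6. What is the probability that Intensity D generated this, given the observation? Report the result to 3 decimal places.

0.039

Apply Bayes' rule: the posterior for each component is proportional to its prior times its likelihood at x.
Geometric probabilities:
  L_A = 0.29·(1−0.29)^5 = 0.29·0.180423 = 0.0523227
  L_B = 0.33·(1−0.33)^5 = 0.33·0.135013 = 0.0445541
  L_C = 0.35·(1−0.35)^5 = 0.35·0.116029 = 0.0406102
  L_D = 0.58·(1−0.58)^5 = 0.58·0.0130691 = 0.00758009
Weight by the priors:
  π_A·L_A = 0.27 × 0.0523227 = 0.0141271
  π_B·L_B = 0.41 × 0.0445541 = 0.0182672
  π_C·L_C = 0.12 × 0.0406102 = 0.00487322
  π_D·L_D = 0.20 × 0.00758009 = 0.00151602
Sum: 0.0141271 + 0.0182672 + 0.00487322 + 0.00151602 = 0.0387835
P(Intensity D | 6) = 0.00151602 / 0.0387835 ≈ 0.039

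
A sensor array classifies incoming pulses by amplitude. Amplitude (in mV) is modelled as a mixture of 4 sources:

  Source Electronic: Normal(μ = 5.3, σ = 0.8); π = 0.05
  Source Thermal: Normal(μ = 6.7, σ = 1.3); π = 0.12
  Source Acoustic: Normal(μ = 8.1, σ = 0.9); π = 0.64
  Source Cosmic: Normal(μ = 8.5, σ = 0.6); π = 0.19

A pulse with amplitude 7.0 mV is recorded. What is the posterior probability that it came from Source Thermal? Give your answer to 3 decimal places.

0.201

P(component k | x) = π_k·f_k(x) / marginal(x), where marginal(x) = Σ_j π_j·f_j(x).
Component likelihoods at x = 7.0 mV:
  p_Electronic = (1/(0.8·√(2π)))·exp(−(7.0−5.3)²/(2·0.8²)) = 0.498678·exp(-2.25781) = 0.0521512
  p_Thermal = (1/(1.3·√(2π)))·exp(−(7.0−6.7)²/(2·1.3²)) = 0.306879·exp(-0.02663) = 0.298815
  p_Acoustic = (1/(0.9·√(2π)))·exp(−(7.0−8.1)²/(2·0.9²)) = 0.443269·exp(-0.74691) = 0.210033
  p_Cosmic = (1/(0.6·√(2π)))·exp(−(7.0−8.5)²/(2·0.6²)) = 0.664904·exp(-3.12500) = 0.0292138
Unnormalised posteriors:
  π_Electronic·p_Electronic = 0.05 × 0.0521512 = 0.00260756
  π_Thermal·p_Thermal = 0.12 × 0.298815 = 0.0358578
  π_Acoustic·p_Acoustic = 0.64 × 0.210033 = 0.134421
  π_Cosmic·p_Cosmic = 0.19 × 0.0292138 = 0.00555063
Normaliser: 0.00260756 + 0.0358578 + 0.134421 + 0.00555063 = 0.178437
So the posterior for Source Thermal is 0.0358578 / 0.178437 ≈ 0.201.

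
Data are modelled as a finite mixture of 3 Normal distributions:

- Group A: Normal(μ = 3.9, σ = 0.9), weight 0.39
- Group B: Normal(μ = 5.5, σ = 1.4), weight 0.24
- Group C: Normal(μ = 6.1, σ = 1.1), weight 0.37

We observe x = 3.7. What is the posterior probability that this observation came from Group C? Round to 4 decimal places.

By Bayes' theorem, P(k | x) = P(Z=k) f_k(x) / Σ_j P(Z=j) f_j(x).
Component likelihoods at x = 3.7:
  p_A = (1/(0.9·√(2π)))·exp(−(3.7−3.9)²/(2·0.9²)) = 0.443269·exp(-0.02469) = 0.432458
  p_B = (1/(1.4·√(2π)))·exp(−(3.7−5.5)²/(2·1.4²)) = 0.284959·exp(-0.82653) = 0.124688
  p_C = (1/(1.1·√(2π)))·exp(−(3.7−6.1)²/(2·1.1²)) = 0.362675·exp(-2.38017) = 0.0335602
Prior × likelihood for each component:
  P(Z=A)·p_A = 0.39 × 0.432458 = 0.168659
  P(Z=B)·p_B = 0.24 × 0.124688 = 0.0299251
  P(Z=C)·p_C = 0.37 × 0.0335602 = 0.0124173
Evidence: 0.168659 + 0.0299251 + 0.0124173 = 0.211001
So the posterior for Group C is 0.0124173 / 0.211001 ≈ 0.0588.

0.0588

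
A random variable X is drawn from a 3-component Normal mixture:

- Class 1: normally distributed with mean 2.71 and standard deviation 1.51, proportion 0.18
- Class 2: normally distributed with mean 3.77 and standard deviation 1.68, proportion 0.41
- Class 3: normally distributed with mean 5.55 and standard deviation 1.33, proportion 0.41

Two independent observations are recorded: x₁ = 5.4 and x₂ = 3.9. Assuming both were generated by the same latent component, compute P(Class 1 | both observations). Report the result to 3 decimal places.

Posterior ∝ prior × likelihood, so P(k | x) ∝ π_k f_k(x); normalise over all components.
Since both observations come from the same component, the likelihood for component k is f_k(x₁)·f_k(x₂).
  f_1 = [(1/(1.51·√(2π)))·exp(−(5.4−2.71)²/(2·1.51²)) = 0.264200·exp(-1.58679) = 0.0540502] × [0.193673] = 0.0104681
  f_2 = [(1/(1.68·√(2π)))·exp(−(5.4−3.77)²/(2·1.68²)) = 0.237466·exp(-0.47068) = 0.148316] × [0.236756] = 0.0351146
  f_3 = [(1/(1.33·√(2π)))·exp(−(5.4−5.55)²/(2·1.33²)) = 0.299957·exp(-0.00636) = 0.298055] × [0.138947] = 0.0414138
Prior × likelihood for each component:
  π_1·f_1 = 0.18 × 0.0104681 = 0.00188425
  π_2·f_2 = 0.41 × 0.0351146 = 0.014397
  π_3·f_3 = 0.41 × 0.0414138 = 0.0169797
Normaliser: 0.00188425 + 0.014397 + 0.0169797 = 0.0332609
P(Class 1 | x) ≈ 0.057

0.057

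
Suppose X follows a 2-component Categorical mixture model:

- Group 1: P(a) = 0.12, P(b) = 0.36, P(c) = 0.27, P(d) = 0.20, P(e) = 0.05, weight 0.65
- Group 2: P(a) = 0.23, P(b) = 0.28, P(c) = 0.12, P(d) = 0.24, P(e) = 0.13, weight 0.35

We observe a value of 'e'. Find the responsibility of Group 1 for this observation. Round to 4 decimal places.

The responsibility of component k is P(Z=k) f_k(x) divided by Σ_j P(Z=j) f_j(x).
Evaluate each component's likelihood at the observed value:
  f_1 = 0.05
  f_2 = 0.13
Weight by the priors:
  P(Z=1)·f_1 = 0.65 × 0.05 = 0.0325
  P(Z=2)·f_2 = 0.35 × 0.13 = 0.0455
Sum: 0.0325 + 0.0455 = 0.078
Responsibility of Group 1: 0.0325 / 0.078 ≈ 0.4167

0.4167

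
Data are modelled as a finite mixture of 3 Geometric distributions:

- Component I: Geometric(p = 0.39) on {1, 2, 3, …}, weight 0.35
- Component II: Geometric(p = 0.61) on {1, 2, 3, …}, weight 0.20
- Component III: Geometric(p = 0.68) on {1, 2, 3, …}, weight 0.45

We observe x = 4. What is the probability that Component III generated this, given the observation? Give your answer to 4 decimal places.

0.2078

The responsibility of component k is π_k f_k(x) divided by Σ_j π_j f_j(x).
Evaluate each component's likelihood at the observed value:
  L_I = 0.39·(1−0.39)^3 = 0.39·0.226981 = 0.0885226
  L_II = 0.61·(1−0.61)^3 = 0.61·0.059319 = 0.0361846
  L_III = 0.68·(1−0.68)^3 = 0.68·0.032768 = 0.0222822
Unnormalised posteriors:
  π_I·L_I = 0.35 × 0.0885226 = 0.0309829
  π_II·L_II = 0.20 × 0.0361846 = 0.00723692
  π_III·L_III = 0.45 × 0.0222822 = 0.010027
Normaliser: 0.0309829 + 0.00723692 + 0.010027 = 0.0482468
P(Component III | data) = 0.010027 / 0.0482468 ≈ 0.2078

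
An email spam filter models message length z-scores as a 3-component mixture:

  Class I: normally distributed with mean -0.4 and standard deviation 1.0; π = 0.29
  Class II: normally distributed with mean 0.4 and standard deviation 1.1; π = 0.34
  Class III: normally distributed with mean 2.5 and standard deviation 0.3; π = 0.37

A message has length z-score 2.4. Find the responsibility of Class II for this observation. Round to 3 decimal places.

Apply Bayes' rule: the posterior for each component is proportional to its prior times its likelihood at x.
Evaluate each component's likelihood at the observed value:
  f_I = (1/(1.0·√(2π)))·exp(−(2.4−-0.4)²/(2·1.0²)) = 0.398942·exp(-3.92000) = 0.00791545
  f_II = (1/(1.1·√(2π)))·exp(−(2.4−0.4)²/(2·1.1²)) = 0.362675·exp(-1.65289) = 0.0694505
  f_III = (1/(0.3·√(2π)))·exp(−(2.4−2.5)²/(2·0.3²)) = 1.329808·exp(-0.05556) = 1.25794
Unnormalised posteriors:
  w_I·f_I = 0.29 × 0.00791545 = 0.00229548
  w_II·f_II = 0.34 × 0.0694505 = 0.0236132
  w_III·f_III = 0.37 × 1.25794 = 0.465439
Denominator: 0.00229548 + 0.0236132 + 0.465439 = 0.491348
Responsibility of Class II: 0.0236132 / 0.491348 ≈ 0.048

0.048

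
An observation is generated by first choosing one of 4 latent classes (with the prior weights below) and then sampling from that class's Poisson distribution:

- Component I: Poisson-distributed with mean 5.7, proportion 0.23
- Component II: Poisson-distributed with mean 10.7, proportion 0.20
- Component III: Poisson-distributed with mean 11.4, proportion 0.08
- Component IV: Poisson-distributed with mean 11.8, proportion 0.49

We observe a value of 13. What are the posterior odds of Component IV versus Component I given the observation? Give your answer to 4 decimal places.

61.2865

Only the two components matter; the odds are (w_i f_i(x)) / (w_j f_j(x)).
Evaluate each component's likelihood at the observed value:
  p_I = e^(−5.7)·5.7^13/13! = 0.00360259
  p_II = e^(−10.7)·10.7^13/13! = 0.0872485
  p_III = e^(−11.4)·11.4^13/13! = 0.0987474
  p_IV = e^(−11.8)·11.8^13/13! = 0.103636
Odds = (0.49/0.23) × (0.103636/0.00360259) = 2.13043 × 28.7671 ≈ 61.2865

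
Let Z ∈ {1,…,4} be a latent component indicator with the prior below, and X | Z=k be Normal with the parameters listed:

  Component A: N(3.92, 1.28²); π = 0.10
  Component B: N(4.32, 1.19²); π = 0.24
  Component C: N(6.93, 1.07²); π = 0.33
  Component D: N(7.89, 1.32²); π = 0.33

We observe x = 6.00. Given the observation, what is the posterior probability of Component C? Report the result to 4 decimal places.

The responsibility of component k is π_k f_k(x) divided by Σ_j π_j f_j(x).
Evaluate each component's likelihood at the observed value:
  L_A = (1/(1.28·√(2π)))·exp(−(6.00−3.92)²/(2·1.28²)) = 0.311674·exp(-1.32031) = 0.083233
  L_B = (1/(1.19·√(2π)))·exp(−(6.00−4.32)²/(2·1.19²)) = 0.335246·exp(-0.99654) = 0.123757
  L_C = (1/(1.07·√(2π)))·exp(−(6.00−6.93)²/(2·1.07²)) = 0.372843·exp(-0.37772) = 0.255555
  L_D = (1/(1.32·√(2π)))·exp(−(6.00−7.89)²/(2·1.32²)) = 0.302229·exp(-1.02505) = 0.108433
Unnormalised posteriors:
  π_A·L_A = 0.10 × 0.083233 = 0.0083233
  π_B·L_B = 0.24 × 0.123757 = 0.0297018
  π_C·L_C = 0.33 × 0.255555 = 0.0843333
  π_D·L_D = 0.33 × 0.108433 = 0.0357829
Sum: 0.0083233 + 0.0297018 + 0.0843333 + 0.0357829 = 0.158141
Responsibility of Component C: 0.0843333 / 0.158141 ≈ 0.5333

0.5333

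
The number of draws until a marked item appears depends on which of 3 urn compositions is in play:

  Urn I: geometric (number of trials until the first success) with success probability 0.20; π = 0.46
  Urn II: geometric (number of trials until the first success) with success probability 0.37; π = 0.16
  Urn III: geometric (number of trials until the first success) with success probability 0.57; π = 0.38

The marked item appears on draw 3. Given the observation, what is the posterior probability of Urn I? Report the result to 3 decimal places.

Posterior ∝ prior × likelihood, so P(k | x) ∝ P(Z=k) f_k(x); normalise over all components.
Geometric probabilities:
  f_I = 0.20·(1−0.20)^2 = 0.20·0.64 = 0.128
  f_II = 0.37·(1−0.37)^2 = 0.37·0.3969 = 0.146853
  f_III = 0.57·(1−0.57)^2 = 0.57·0.1849 = 0.105393
Weight by the priors:
  P(Z=I)·f_I = 0.46 × 0.128 = 0.05888
  P(Z=II)·f_II = 0.16 × 0.146853 = 0.0234965
  P(Z=III)·f_III = 0.38 × 0.105393 = 0.0400493
Denominator: 0.05888 + 0.0234965 + 0.0400493 = 0.122426
So the posterior for Urn I is 0.05888 / 0.122426 ≈ 0.481.

0.481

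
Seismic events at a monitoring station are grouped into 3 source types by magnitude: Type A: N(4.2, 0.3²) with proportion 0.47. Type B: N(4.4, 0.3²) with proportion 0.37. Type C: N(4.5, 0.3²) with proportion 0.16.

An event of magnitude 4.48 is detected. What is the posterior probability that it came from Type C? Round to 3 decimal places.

0.195

Apply Bayes' rule: the posterior for each component is proportional to its prior times its likelihood at x.
Component likelihoods at x = 4.48:
  p_A = (1/(0.3·√(2π)))·exp(−(4.48−4.2)²/(2·0.3²)) = 1.329808·exp(-0.43556) = 0.860259
  p_B = (1/(0.3·√(2π)))·exp(−(4.48−4.4)²/(2·0.3²)) = 1.329808·exp(-0.03556) = 1.28336
  p_C = (1/(0.3·√(2π)))·exp(−(4.48−4.5)²/(2·0.3²)) = 1.329808·exp(-0.00222) = 1.32686
Prior × likelihood for each component:
  w_A·p_A = 0.47 × 0.860259 = 0.404322
  w_B·p_B = 0.37 × 1.28336 = 0.474842
  w_C·p_C = 0.16 × 1.32686 = 0.212297
Normaliser: 0.404322 + 0.474842 + 0.212297 = 1.09146
P(Type C | x) = 0.212297 / 1.09146 ≈ 0.195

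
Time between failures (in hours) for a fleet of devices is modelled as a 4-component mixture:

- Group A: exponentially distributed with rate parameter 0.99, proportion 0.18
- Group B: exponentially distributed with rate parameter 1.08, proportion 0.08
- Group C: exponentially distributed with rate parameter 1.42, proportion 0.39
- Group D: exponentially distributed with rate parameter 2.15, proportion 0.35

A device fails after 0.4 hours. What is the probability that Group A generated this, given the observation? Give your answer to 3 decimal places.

0.148

Posterior ∝ prior × likelihood, so P(k | x) ∝ P(Z=k) f_k(x); normalise over all components.
Evaluate each component's likelihood at the observed value:
  f_A = 0.99·e^(−0.99·0.4) = 0.99·e^(−0.3960) = 0.666277
  f_B = 1.08·e^(−1.08·0.4) = 1.08·e^(−0.4320) = 0.701146
  f_C = 1.42·e^(−1.42·0.4) = 1.42·e^(−0.5680) = 0.804654
  f_D = 2.15·e^(−2.15·0.4) = 2.15·e^(−0.8600) = 0.909798
Unnormalised posteriors:
  P(Z=A)·f_A = 0.18 × 0.666277 = 0.11993
  P(Z=B)·f_B = 0.08 × 0.701146 = 0.0560917
  P(Z=C)·f_C = 0.39 × 0.804654 = 0.313815
  P(Z=D)·f_D = 0.35 × 0.909798 = 0.318429
Denominator: 0.11993 + 0.0560917 + 0.313815 + 0.318429 = 0.808266
P(Group A | data) ≈ 0.148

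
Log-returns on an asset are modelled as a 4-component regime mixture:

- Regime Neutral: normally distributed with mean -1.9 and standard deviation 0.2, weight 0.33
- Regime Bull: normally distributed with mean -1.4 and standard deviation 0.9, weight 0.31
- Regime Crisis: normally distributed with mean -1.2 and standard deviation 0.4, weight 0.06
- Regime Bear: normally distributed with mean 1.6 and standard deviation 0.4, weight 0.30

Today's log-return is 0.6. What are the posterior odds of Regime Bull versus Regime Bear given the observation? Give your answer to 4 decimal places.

0.8849

Since P(k|x) ∝ π_k f_k(x), the posterior odds are π_i f_i(x) / (π_j f_j(x)).
Evaluate each component's likelihood at the observed value:
  p_Neutral = 2.3476e-34
  p_Bull = 0.0375263
  p_Crisis = 3.99594e-05
  p_Bear = 0.0438208
Odds = (0.31/0.30) × (0.0375263/0.0438208) = 1.03333 × 0.856359 ≈ 0.8849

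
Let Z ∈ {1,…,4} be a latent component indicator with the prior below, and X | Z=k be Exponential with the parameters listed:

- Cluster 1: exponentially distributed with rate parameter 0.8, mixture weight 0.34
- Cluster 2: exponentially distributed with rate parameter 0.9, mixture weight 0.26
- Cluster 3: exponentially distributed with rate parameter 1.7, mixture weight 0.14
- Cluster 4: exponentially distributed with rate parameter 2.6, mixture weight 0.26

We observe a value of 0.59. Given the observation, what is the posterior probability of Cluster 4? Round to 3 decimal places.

0.270

The responsibility of component k is π_k f_k(x) divided by Σ_j π_j f_j(x).
Exponential densities:
  f_1 = 0.8·e^(−0.8·0.59) = 0.8·e^(−0.4720) = 0.499003
  f_2 = 0.9·e^(−0.9·0.59) = 0.9·e^(−0.5310) = 0.529215
  f_3 = 1.7·e^(−1.7·0.59) = 1.7·e^(−1.0030) = 0.623522
  f_4 = 2.6·e^(−2.6·0.59) = 2.6·e^(−1.5340) = 0.560745
Multiply by the mixture weights:
  π_1·f_1 = 0.34 × 0.499003 = 0.169661
  π_2·f_2 = 0.26 × 0.529215 = 0.137596
  π_3·f_3 = 0.14 × 0.623522 = 0.087293
  π_4·f_4 = 0.26 × 0.560745 = 0.145794
Denominator: 0.169661 + 0.137596 + 0.087293 + 0.145794 = 0.540344
Responsibility of Cluster 4: 0.145794 / 0.540344 ≈ 0.270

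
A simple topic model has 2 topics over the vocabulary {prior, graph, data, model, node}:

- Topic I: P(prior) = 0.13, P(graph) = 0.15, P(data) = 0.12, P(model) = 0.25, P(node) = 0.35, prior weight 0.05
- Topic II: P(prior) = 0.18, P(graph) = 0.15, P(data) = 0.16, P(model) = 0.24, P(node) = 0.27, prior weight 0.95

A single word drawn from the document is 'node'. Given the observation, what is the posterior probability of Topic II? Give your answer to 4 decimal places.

0.9361

By Bayes' theorem, P(k | x) = P(Z=k) f_k(x) / Σ_j P(Z=j) f_j(x).
Categorical probabilities:
  f_I = P(node | comp) = 0.35
  f_II = P(node | comp) = 0.27
Multiply by the mixture weights:
  P(Z=I)·f_I = 0.05 × 0.35 = 0.0175
  P(Z=II)·f_II = 0.95 × 0.27 = 0.2565
Sum: 0.0175 + 0.2565 = 0.274
P(Topic II | the observation) = 0.2565 / 0.274 ≈ 0.9361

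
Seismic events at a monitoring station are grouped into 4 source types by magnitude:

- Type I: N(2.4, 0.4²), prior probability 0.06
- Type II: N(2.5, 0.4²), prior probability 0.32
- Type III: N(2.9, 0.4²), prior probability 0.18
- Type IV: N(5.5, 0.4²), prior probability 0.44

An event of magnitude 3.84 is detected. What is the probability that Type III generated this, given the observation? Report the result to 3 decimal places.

0.894

By Bayes' theorem, P(k | x) = π_k f_k(x) / Σ_j π_j f_j(x).
Evaluate each component's likelihood at the observed value:
  p_I = 0.00152975
  p_II = 0.00364683
  p_III = 0.0630455
  p_IV = 0.000181565
Prior × likelihood for each component:
  π_I·p_I = 0.06 × 0.00152975 = 9.17853e-05
  π_II·p_II = 0.32 × 0.00364683 = 0.00116698
  π_III·p_III = 0.18 × 0.0630455 = 0.0113482
  π_IV·p_IV = 0.44 × 0.000181565 = 7.98885e-05
Marginal: 9.17853e-05 + 0.00116698 + 0.0113482 + 7.98885e-05 = 0.0126869
So the posterior for Type III is 0.0113482 / 0.0126869 ≈ 0.894.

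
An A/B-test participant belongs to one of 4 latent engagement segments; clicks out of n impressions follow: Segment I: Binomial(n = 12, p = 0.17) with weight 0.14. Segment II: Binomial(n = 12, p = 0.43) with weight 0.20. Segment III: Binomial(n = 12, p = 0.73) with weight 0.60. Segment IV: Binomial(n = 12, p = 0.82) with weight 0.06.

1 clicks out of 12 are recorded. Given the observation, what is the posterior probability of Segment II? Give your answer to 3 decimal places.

0.055

The responsibility of component k is P(Z=k) f_k(x) divided by Σ_j P(Z=j) f_j(x).
Component likelihoods at x = 1 clicks out of 12:
  L_I = C(12,1)·0.17^1·0.83^11 = 12·0.17·0.128783 = 0.262718
  L_II = C(12,1)·0.43^1·0.57^11 = 12·0.43·0.00206359 = 0.0106481
  L_III = C(12,1)·0.73^1·0.27^11 = 12·0.73·5.55906e-07 = 4.86974e-06
  L_IV = C(12,1)·0.82^1·0.18^11 = 12·0.82·6.42684e-09 = 6.32401e-08
Weight by the priors:
  P(Z=I)·L_I = 0.14 × 0.262718 = 0.0367805
  P(Z=II)·L_II = 0.20 × 0.0106481 = 0.00212962
  P(Z=III)·L_III = 0.60 × 4.86974e-06 = 2.92184e-06
  P(Z=IV)·L_IV = 0.06 × 6.32401e-08 = 3.79441e-09
Denominator: 0.0367805 + 0.00212962 + 2.92184e-06 + 3.79441e-09 = 0.038913
So the posterior for Segment II is 0.00212962 / 0.038913 ≈ 0.055.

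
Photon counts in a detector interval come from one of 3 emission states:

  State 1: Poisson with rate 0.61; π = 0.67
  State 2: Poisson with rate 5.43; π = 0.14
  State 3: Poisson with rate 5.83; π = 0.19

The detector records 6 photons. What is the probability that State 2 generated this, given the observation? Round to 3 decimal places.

0.418

Apply Bayes' rule: the posterior for each component is proportional to its prior times its likelihood at x.
Poisson probabilities:
  f_1 = e^(−0.61)·0.61^6/6! = 3.88801e-05
  f_2 = e^(−5.43)·5.43^6/6! = 0.156044
  f_3 = e^(−5.83)·5.83^6/6! = 0.160229
Unnormalised posteriors:
  P(Z=1)·f_1 = 0.67 × 3.88801e-05 = 2.60496e-05
  P(Z=2)·f_2 = 0.14 × 0.156044 = 0.0218462
  P(Z=3)·f_3 = 0.19 × 0.160229 = 0.0304436
Normaliser: 2.60496e-05 + 0.0218462 + 0.0304436 = 0.0523158
P(State 2 | 6 photons) = 0.0218462 / 0.0523158 ≈ 0.418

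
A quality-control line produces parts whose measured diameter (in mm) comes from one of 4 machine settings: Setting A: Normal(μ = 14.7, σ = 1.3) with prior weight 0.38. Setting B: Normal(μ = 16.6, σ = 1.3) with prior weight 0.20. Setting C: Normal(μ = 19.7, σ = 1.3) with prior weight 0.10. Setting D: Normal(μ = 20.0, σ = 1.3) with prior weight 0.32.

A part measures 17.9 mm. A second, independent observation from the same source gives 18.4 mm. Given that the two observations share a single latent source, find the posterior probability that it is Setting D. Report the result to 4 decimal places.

0.3674

Posterior ∝ prior × likelihood, so P(k | x) ∝ w_k f_k(x); normalise over all components.
Since both observations come from the same component, the likelihood for component k is f_k(x₁)·f_k(x₂).
  p_A = [(1/(1.3·√(2π)))·exp(−(17.9−14.7)²/(2·1.3²)) = 0.306879·exp(-3.02959) = 0.0148332] × [0.00534497] = 7.9283e-05
  p_B = [(1/(1.3·√(2π)))·exp(−(17.9−16.6)²/(2·1.3²)) = 0.306879·exp(-0.50000) = 0.186131] × [0.117669] = 0.0219018
  p_C = [(1/(1.3·√(2π)))·exp(−(17.9−19.7)²/(2·1.3²)) = 0.306879·exp(-0.95858) = 0.117669] × [0.186131] = 0.0219018
  p_D = [(1/(1.3·√(2π)))·exp(−(17.9−20.0)²/(2·1.3²)) = 0.306879·exp(-1.30473) = 0.0832392] × [0.143891] = 0.0119774
Weight by the priors:
  w_A·p_A = 0.38 × 7.9283e-05 = 3.01275e-05
  w_B·p_B = 0.20 × 0.0219018 = 0.00438036
  w_C·p_C = 0.10 × 0.0219018 = 0.00219018
  w_D·p_D = 0.32 × 0.0119774 = 0.00383276
Evidence: 3.01275e-05 + 0.00438036 + 0.00219018 + 0.00383276 = 0.0104334
P(Setting D | x₁,x₂) ≈ 0.3674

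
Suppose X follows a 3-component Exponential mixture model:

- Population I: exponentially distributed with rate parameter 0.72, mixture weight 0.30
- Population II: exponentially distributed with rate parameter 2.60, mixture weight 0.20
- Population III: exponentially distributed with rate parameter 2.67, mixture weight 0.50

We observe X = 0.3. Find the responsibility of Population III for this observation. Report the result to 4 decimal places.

P(component k | x) = P(Z=k)·f_k(x) / marginal(x), where marginal(x) = Σ_j P(Z=j)·f_j(x).
Component likelihoods at x = 0.3:
  L_I = 0.72·e^(−0.72·0.3) = 0.72·e^(−0.2160) = 0.580129
  L_II = 2.60·e^(−2.60·0.3) = 2.60·e^(−0.7800) = 1.19186
  L_III = 2.67·e^(−2.67·0.3) = 2.67·e^(−0.8010) = 1.19851
Prior × likelihood for each component:
  P(Z=I)·L_I = 0.30 × 0.580129 = 0.174039
  P(Z=II)·L_II = 0.20 × 1.19186 = 0.238371
  P(Z=III)·L_III = 0.50 × 1.19851 = 0.599255
Denominator: 0.174039 + 0.238371 + 0.599255 = 1.01166
P(Population III | 0.3) ≈ 0.5923

0.5923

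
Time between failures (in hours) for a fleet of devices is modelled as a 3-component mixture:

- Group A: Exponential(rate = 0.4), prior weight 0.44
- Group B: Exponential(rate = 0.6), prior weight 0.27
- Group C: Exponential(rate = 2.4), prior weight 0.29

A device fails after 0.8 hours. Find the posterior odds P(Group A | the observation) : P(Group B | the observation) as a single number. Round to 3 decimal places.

1.275

Since P(k|x) ∝ P(Z=k) f_k(x), the posterior odds are P(Z=i) f_i(x) / (P(Z=j) f_j(x)).
Component likelihoods at x = 0.8 hours:
  L_A = 0.29046
  L_B = 0.37127
  L_C = 0.351857
0.127802 / 0.100243 ≈ 1.275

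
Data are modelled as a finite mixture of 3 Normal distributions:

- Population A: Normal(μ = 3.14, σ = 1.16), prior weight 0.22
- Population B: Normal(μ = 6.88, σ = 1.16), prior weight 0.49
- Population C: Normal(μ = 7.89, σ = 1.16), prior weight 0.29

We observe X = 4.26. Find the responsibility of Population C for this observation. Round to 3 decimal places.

0.012

By Bayes' theorem, P(k | x) = P(Z=k) f_k(x) / Σ_j P(Z=j) f_j(x).
Normal densities:
  f_A = (1/(1.16·√(2π)))·exp(−(4.26−3.14)²/(2·1.16²)) = 0.343916·exp(-0.46611) = 0.215786
  f_B = (1/(1.16·√(2π)))·exp(−(4.26−6.88)²/(2·1.16²)) = 0.343916·exp(-2.55068) = 0.0268352
  f_C = (1/(1.16·√(2π)))·exp(−(4.26−7.89)²/(2·1.16²)) = 0.343916·exp(-4.89629) = 0.00257051
Multiply by the mixture weights:
  P(Z=A)·f_A = 0.22 × 0.215786 = 0.0474728
  P(Z=B)·f_B = 0.49 × 0.0268352 = 0.0131492
  P(Z=C)·f_C = 0.29 × 0.00257051 = 0.000745448
Denominator: 0.0474728 + 0.0131492 + 0.000745448 = 0.0613675
P(Population C | data) ≈ 0.012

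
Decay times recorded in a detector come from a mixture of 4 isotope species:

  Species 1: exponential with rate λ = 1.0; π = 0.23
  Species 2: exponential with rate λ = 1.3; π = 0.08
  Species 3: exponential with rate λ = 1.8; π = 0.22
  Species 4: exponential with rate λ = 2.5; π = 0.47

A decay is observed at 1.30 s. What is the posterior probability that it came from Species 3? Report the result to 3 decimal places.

0.230

By Bayes' theorem, P(k | x) = π_k f_k(x) / Σ_j π_j f_j(x).
Exponential densities:
  p_1 = 0.272532
  p_2 = 0.239875
  p_3 = 0.17339
  p_4 = 0.0969355
Unnormalised posteriors:
  π_1·p_1 = 0.23 × 0.272532 = 0.0626823
  π_2·p_2 = 0.08 × 0.239875 = 0.01919
  π_3·p_3 = 0.22 × 0.17339 = 0.0381457
  π_4·p_4 = 0.47 × 0.0969355 = 0.0455597
Normaliser: 0.0626823 + 0.01919 + 0.0381457 + 0.0455597 = 0.165578
So the posterior for Species 3 is 0.0381457 / 0.165578 ≈ 0.230.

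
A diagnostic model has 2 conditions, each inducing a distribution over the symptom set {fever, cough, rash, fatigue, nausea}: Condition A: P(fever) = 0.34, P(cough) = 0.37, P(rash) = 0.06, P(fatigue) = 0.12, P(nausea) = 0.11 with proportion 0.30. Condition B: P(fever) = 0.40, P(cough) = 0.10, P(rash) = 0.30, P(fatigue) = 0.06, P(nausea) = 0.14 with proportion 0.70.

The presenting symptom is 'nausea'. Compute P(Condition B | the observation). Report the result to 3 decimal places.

The responsibility of component k is π_k f_k(x) divided by Σ_j π_j f_j(x).
Evaluate each component's likelihood at the observed value:
  f_A = P(nausea | comp) = 0.11
  f_B = P(nausea | comp) = 0.14
Weight by the priors:
  π_A·f_A = 0.30 × 0.11 = 0.033
  π_B·f_B = 0.70 × 0.14 = 0.098
Evidence: 0.033 + 0.098 = 0.131
P(Condition B | 'nausea') ≈ 0.748

0.748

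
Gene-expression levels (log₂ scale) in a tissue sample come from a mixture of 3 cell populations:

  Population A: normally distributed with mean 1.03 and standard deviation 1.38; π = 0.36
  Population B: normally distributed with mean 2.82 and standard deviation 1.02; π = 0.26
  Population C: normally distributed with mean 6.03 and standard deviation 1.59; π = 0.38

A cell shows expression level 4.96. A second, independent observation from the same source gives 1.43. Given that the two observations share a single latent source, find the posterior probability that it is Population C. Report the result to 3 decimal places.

Apply Bayes' rule: the posterior for each component is proportional to its prior times its likelihood at x.
Since both observations come from the same component, the likelihood for component k is f_k(x₁)·f_k(x₂).
  L_A = [0.00501121] × [0.277196] = 0.00138909
  L_B = [0.043299] × [0.154544] = 0.00669159
  L_C = [0.200066] × [0.00381951] = 0.000764154
Prior × likelihood for each component:
  w_A·L_A = 0.36 × 0.00138909 = 0.000500071
  w_B·L_B = 0.26 × 0.00669159 = 0.00173981
  w_C·L_C = 0.38 × 0.000764154 = 0.000290379
Sum: 0.000500071 + 0.00173981 + 0.000290379 = 0.00253026
So the posterior for Population C is 0.000290379 / 0.00253026 ≈ 0.115.

0.115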